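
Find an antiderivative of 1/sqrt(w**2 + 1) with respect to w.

Substitute w = tan(θ), so dw = sec(θ)^2 dθ and the radical becomes sqrt(w**2 + 1) = sec(θ) by the Pythagorean identity.
Integrate the resulting trig expression in θ, then back-substitute tan(θ) = w, sec(θ) = sqrt(w**2 + 1) (absorbing any constant into C).

log(w + sqrt(w**2 + 1)) + C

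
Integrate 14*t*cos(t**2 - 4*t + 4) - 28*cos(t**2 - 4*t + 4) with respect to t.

7*sin(t**2 - 4*t + 4) + C

Let u = t**2 - 4*t + 4, so du = (2*t - 4) dt.
Rewriting, the integral becomes 7·∫ cos(u) du = 7·sin(u).
Substituting back, u = t**2 - 4*t + 4.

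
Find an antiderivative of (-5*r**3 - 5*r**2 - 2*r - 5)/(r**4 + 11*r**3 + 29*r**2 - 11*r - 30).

-17*log(r - 1)/84 + 3*log(r + 1)/40 + 505*log(r + 5)/24 - 907*log(r + 6)/35 + C

Factor the denominator: (r - 1)*(r + 1)*(r + 5)*(r + 6).
Partial-fraction decomposition: -907/(35*(r + 6)) + 505/(24*(r + 5)) + 3/(40*(r + 1)) - 17/(84*(r - 1)).
Integrate each term: A/(r−a) contributes A·log|r−a|.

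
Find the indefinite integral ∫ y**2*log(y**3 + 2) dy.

y**3*log(y**3 + 2)/3 - y**3/3 + 2*log(y**3 + 2)/3 + C

Let u = y**3 + 2, so du = (3*y**2) dy.
The integral becomes (1/3)·∫ log(u) du; integrate by parts with u′=log(u), dv′=du.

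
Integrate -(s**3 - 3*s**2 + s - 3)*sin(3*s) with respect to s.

Use integration by parts with u = s**3 - 3*s**2 + s - 3, dv = -sin(3*s) ds, so v = cos(3*s)/3.
Apply parts 3 times (tabular method): alternate signs, differentiate u down to 0, integrate dv up.

s**3*cos(3*s)/3 - s**2*sin(3*s)/3 - s**2*cos(3*s) + 2*s*sin(3*s)/3 + s*cos(3*s)/9 - sin(3*s)/27 - 7*cos(3*s)/9 + C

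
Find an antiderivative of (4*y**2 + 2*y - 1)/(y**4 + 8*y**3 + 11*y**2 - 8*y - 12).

5*log(y - 1)/42 - log(y + 1)/10 + 11*log(y + 2)/12 - 131*log(y + 6)/140 + C

Factor the denominator: (y - 1)*(y + 1)*(y + 2)*(y + 6).
Partial-fraction decomposition: -131/(140*(y + 6)) + 11/(12*(y + 2)) - 1/(10*(y + 1)) + 5/(42*(y - 1)).
Integrate each term: A/(y−a) contributes A·log|y−a|.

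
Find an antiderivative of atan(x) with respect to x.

Use integration by parts with u = arctan(x), dv = dx.
Then du = 1/(x**2 + 1) dx.

x*atan(x) - log(x**2 + 1)/2 + C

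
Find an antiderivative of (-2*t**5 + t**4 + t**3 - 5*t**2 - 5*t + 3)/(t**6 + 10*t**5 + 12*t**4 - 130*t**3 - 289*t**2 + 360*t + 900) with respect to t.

-29*log(t - 3)/128 + 67*log(t - 2)/980 + 13*log(t + 2)/36 - 171*log(t + 3)/40 + 116965*log(t + 5)/56448 - 6653/(336*t + 1680) + C

Factor the denominator: (t - 3)*(t - 2)*(t + 2)*(t + 3)*(t + 5)**2.
Partial-fraction decomposition: 116965/(56448*(t + 5)) + 6653/(336*(t + 5)**2) - 171/(40*(t + 3)) + 13/(36*(t + 2)) + 67/(980*(t - 2)) - 29/(128*(t - 3)).
Integrate each term; A/(t−a) gives A·log|t−a|; A/(t−a)² gives −A/(t−a).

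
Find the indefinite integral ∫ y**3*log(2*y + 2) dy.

Use integration by parts with u = log(2*y + 2), dv = y**3 dy.
Then du = 2/(2*y + 2) dy and v = y**4/4.

y**4*log(2*y + 2)/4 - y**4/16 + y**3/12 - y**2/8 + y/4 - log(y + 1)/4 + C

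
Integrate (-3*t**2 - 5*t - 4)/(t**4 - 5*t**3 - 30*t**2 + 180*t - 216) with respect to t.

-71*log(t - 6)/72 + 46*log(t - 3)/27 - 13*log(t - 2)/16 + 41*log(t + 6)/432 + C

Factor the denominator: (t - 6)*(t - 3)*(t - 2)*(t + 6).
Partial-fraction decomposition: 41/(432*(t + 6)) - 13/(16*(t - 2)) + 46/(27*(t - 3)) - 71/(72*(t - 6)).
Integrate each term: A/(t−a) contributes A·log|t−a|.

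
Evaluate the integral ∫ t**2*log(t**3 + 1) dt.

t**3*log(t**3 + 1)/3 - t**3/3 + log(t**3 + 1)/3 + C

Let u = t**3 + 1, so du = (3*t**2) dt.
The integral becomes (1/3)·∫ log(u) du; integrate by parts with u′=log(u), dv′=du.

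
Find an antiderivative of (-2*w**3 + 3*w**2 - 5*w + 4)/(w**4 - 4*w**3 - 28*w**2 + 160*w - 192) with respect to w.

-97*log(w - 4)/100 - 5*log(w - 2)/16 - 287*log(w + 6)/400 + 24/(5*w - 20) + C

Factor the denominator: (w - 4)**2*(w - 2)*(w + 6).
Partial-fraction decomposition: -287/(400*(w + 6)) - 5/(16*(w - 2)) - 97/(100*(w - 4)) - 24/(5*(w - 4)**2).
Integrate each term; A/(w−a) gives A·log|w−a|; A/(w−a)² gives −A/(w−a).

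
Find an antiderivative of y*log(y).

y**2*log(y)/2 - y**2/4 + C

Use integration by parts with u = log(y), dv = y dy.
Then du = 1/y dy and v = y**2/2.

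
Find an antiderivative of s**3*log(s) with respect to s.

Use integration by parts with u = log(s), dv = s**3 ds.
Then du = 1/s ds and v = s**4/4.

s**4*log(s)/4 - s**4/16 + C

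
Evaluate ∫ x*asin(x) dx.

x**2*asin(x)/2 + x*sqrt(-x**2 + 1)/4 - asin(x)/4 + C

Use integration by parts with u = arcsin(x), dv = x dx.
Then du = 1/sqrt(-x**2 + 1) dx.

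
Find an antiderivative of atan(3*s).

s*atan(3*s) - log(9*s**2 + 1)/6 + C

Use integration by parts with u = arctan(3*s), dv = ds.
Then du = 3/(9*s**2 + 1) ds.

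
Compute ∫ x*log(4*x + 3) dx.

Use integration by parts with u = log(4*x + 3), dv = x dx.
Then du = 4/(4*x + 3) dx and v = x**2/2.

x**2*log(4*x + 3)/2 - x**2/4 + 3*x/8 - 9*log(4*x + 3)/32 + C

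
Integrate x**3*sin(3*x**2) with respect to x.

-x**2*cos(3*x**2)/6 + sin(3*x**2)/18 + C

Let u = x², du = 2x dx; rewrite as (1/2)∫ u^1·sin(3u) du.
Now integrate by parts 1 time.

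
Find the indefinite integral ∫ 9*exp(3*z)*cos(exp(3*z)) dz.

Let u = exp(3*z), so du = (3*exp(3*z)) dz.
Rewriting, the integral becomes 3·∫ cos(u) du = 3·sin(u).
Substituting back, u = exp(3*z).

3*sin(exp(3*z)) + C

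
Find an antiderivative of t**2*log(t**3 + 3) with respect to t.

Let u = t**3 + 3, so du = (3*t**2) dt.
The integral becomes (1/3)·∫ log(u) du; integrate by parts with u′=log(u), dv′=du.

t**3*log(t**3 + 3)/3 - t**3/3 + log(t**3 + 3) + C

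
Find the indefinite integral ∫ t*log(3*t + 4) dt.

t**2*log(3*t + 4)/2 - t**2/4 + 2*t/3 - 8*log(3*t + 4)/9 + C

Use integration by parts with u = log(3*t + 4), dv = t dt.
Then du = 3/(3*t + 4) dt and v = t**2/2.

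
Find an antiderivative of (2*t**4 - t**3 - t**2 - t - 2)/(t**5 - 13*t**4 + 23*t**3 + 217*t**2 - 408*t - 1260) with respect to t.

489*log(t - 7)/20 - 583*log(t - 6)/18 + 1093*log(t - 5)/112 - log(t + 2)/14 + 181*log(t + 3)/720 + C

Factor the denominator: (t - 7)*(t - 6)*(t - 5)*(t + 2)*(t + 3).
Partial-fraction decomposition: 181/(720*(t + 3)) - 1/(14*(t + 2)) + 1093/(112*(t - 5)) - 583/(18*(t - 6)) + 489/(20*(t - 7)).
Integrate each term: A/(t−a) contributes A·log|t−a|.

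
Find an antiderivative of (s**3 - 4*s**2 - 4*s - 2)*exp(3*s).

Use integration by parts with u = s**3 - 4*s**2 - 4*s - 2, dv = exp(3*s) ds, so v = exp(3*s)/3.
Apply parts 3 times (tabular method): alternate signs, differentiate u down to 0, integrate dv up.

(9*s**3 - 45*s**2 - 6*s - 16)*exp(3*s)/27 + C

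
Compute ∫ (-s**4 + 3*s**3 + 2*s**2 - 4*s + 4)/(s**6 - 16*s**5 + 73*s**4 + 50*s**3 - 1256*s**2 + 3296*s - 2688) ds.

Factor the denominator: (s - 7)*(s - 4)**2*(s - 3)*(s - 2)*(s + 4).
Partial-fraction decomposition: 3/(224*(s + 4)) + 1/(10*(s - 2)) - 5/(14*(s - 3)) + 259/(288*(s - 4)) + 11/(12*(s - 4)**2) - 59/(90*(s - 7)).
Integrate each term; A/(s−a) gives A·log|s−a|; A/(s−a)² gives −A/(s−a).

-59*log(s - 7)/90 + 259*log(s - 4)/288 - 5*log(s - 3)/14 + log(s - 2)/10 + 3*log(s + 4)/224 - 11/(12*s - 48) + C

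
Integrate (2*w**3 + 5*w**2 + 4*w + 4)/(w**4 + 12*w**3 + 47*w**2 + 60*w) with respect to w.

Factor the denominator: w*(w + 3)*(w + 4)*(w + 5).
Partial-fraction decomposition: 141/(10*(w + 5)) - 15/(w + 4) + 17/(6*(w + 3)) + 1/(15*w).
Integrate each term: A/(w−a) contributes A·log|w−a|.

log(w)/15 + 17*log(w + 3)/6 - 15*log(w + 4) + 141*log(w + 5)/10 + C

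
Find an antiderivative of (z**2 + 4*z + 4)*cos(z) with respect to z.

z**2*sin(z) + 4*z*sin(z) + 2*z*cos(z) + 2*sin(z) + 4*cos(z) + C

Use integration by parts with u = z**2 + 4*z + 4, dv = cos(z) dz, so v = sin(z).
Apply parts 2 times (tabular method): alternate signs, differentiate u down to 0, integrate dv up.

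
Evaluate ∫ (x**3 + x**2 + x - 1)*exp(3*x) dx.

Use integration by parts with u = x**3 + x**2 + x - 1, dv = exp(3*x) dx, so v = exp(3*x)/3.
Apply parts 3 times (tabular method): alternate signs, differentiate u down to 0, integrate dv up.

(3*x**3 + 3*x - 4)*exp(3*x)/9 + C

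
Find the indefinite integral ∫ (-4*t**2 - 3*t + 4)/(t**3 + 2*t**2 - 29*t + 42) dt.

Factor the denominator: (t - 3)*(t - 2)*(t + 7).
Partial-fraction decomposition: -19/(10*(t + 7)) + 2/(t - 2) - 41/(10*(t - 3)).
Integrate each term: A/(t−a) contributes A·log|t−a|.

-41*log(t - 3)/10 + 2*log(t - 2) - 19*log(t + 7)/10 + C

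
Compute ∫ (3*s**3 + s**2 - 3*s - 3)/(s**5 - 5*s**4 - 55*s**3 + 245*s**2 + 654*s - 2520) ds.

527*log(s - 7)/572 - 191*log(s - 5)/198 + 13*log(s - 3)/84 + 167*log(s + 4)/1386 - 199*log(s + 6)/858 + C

Factor the denominator: (s - 7)*(s - 5)*(s - 3)*(s + 4)*(s + 6).
Partial-fraction decomposition: -199/(858*(s + 6)) + 167/(1386*(s + 4)) + 13/(84*(s - 3)) - 191/(198*(s - 5)) + 527/(572*(s - 7)).
Integrate each term: A/(s−a) contributes A·log|s−a|.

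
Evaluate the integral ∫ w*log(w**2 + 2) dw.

Let u = w**2 + 2, so du = (2*w) dw.
The integral becomes (1/2)·∫ log(u) du; integrate by parts with u′=log(u), dv′=du.

w**2*log(w**2 + 2)/2 - w**2/2 + log(w**2 + 2) + C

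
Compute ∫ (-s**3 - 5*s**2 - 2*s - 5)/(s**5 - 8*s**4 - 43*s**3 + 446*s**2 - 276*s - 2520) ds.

Factor the denominator: (s - 6)**2*(s - 5)*(s + 2)*(s + 7).
Partial-fraction decomposition: 107/(10140*(s + 7)) + 13/(2240*(s + 2)) - 265/(84*(s - 5)) + 33945/(10816*(s - 6)) - 413/(104*(s - 6)**2).
Integrate each term; A/(s−a) gives A·log|s−a|; A/(s−a)² gives −A/(s−a).

33945*log(s - 6)/10816 - 265*log(s - 5)/84 + 13*log(s + 2)/2240 + 107*log(s + 7)/10140 + 413/(104*s - 624) + C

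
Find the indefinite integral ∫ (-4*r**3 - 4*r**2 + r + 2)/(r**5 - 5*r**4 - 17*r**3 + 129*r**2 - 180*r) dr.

Factor the denominator: r*(r - 4)*(r - 3)**2*(r + 5).
Partial-fraction decomposition: 397/(2880*(r + 5)) + 4951/(576*(r - 3)) + 139/(24*(r - 3)**2) - 157/(18*(r - 4)) - 1/(90*r).
Integrate each term; A/(r−a) gives A·log|r−a|; A/(r−a)² gives −A/(r−a).

-log(r)/90 - 157*log(r - 4)/18 + 4951*log(r - 3)/576 + 397*log(r + 5)/2880 - 139/(24*r - 72) + C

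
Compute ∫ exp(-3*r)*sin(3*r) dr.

Let I denote the integral. Integrate by parts with u = sin(3*r), dv = exp(-3*r) dr, so v = -exp(-3*r)/3: I = -exp(-3*r)*sin(3*r)/3 + ∫ exp(-3*r)*cos(3*r) dr.
Apply parts again with u = cos(3*r), dv = exp(-3*r) dr: ∫ exp(-3*r)*cos(3*r) dr = -exp(-3*r)*cos(3*r)/3 − I. Substituting back brings back I: I = -exp(-3*r)*sin(3*r)/3 - exp(-3*r)*cos(3*r)/3 − I.
Solving for I: (1 + 1)·I equals the remaining terms, so I = (1/2)·(-exp(-3*r)*sin(3*r)/3 - exp(-3*r)*cos(3*r)/3).

-exp(-3*r)*sin(3*r)/6 - exp(-3*r)*cos(3*r)/6 + C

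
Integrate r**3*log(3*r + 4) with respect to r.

Use integration by parts with u = log(3*r + 4), dv = r**3 dr.
Then du = 3/(3*r + 4) dr and v = r**4/4.

r**4*log(3*r + 4)/4 - r**4/16 + r**3/9 - 2*r**2/9 + 16*r/27 - 64*log(3*r + 4)/81 + C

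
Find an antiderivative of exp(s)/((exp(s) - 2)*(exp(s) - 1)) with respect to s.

Let u = e^s, du = e^s ds.
The integral becomes ∫ du/((u-1)(u-2)); decompose into partial fractions.

log(exp(s) - 2) - log(exp(s) - 1) + C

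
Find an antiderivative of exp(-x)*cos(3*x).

Let I denote the integral. Integrate by parts with u = cos(3*x), dv = exp(-x) dx, so v = -exp(-x): I = -exp(-x)*cos(3*x) − 3·∫ exp(-x)*sin(3*x) dx.
Apply parts again with u = sin(3*x), dv = exp(-x) dx: ∫ exp(-x)*sin(3*x) dx = -exp(-x)*sin(3*x) + 3·I. Substituting back brings back I: I = 3*exp(-x)*sin(3*x) - exp(-x)*cos(3*x) − 9·I.
Solving for I: (1 + 9)·I equals the remaining terms, so I = (1/10)·(3*exp(-x)*sin(3*x) - exp(-x)*cos(3*x)).

3*exp(-x)*sin(3*x)/10 - exp(-x)*cos(3*x)/10 + C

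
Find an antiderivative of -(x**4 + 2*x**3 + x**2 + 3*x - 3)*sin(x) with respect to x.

Use integration by parts with u = x**4 + 2*x**3 + x**2 + 3*x - 3, dv = -sin(x) dx, so v = cos(x).
Apply parts 4 times (tabular method): alternate signs, differentiate u down to 0, integrate dv up.

x**4*cos(x) - 4*x**3*sin(x) + 2*x**3*cos(x) - 6*x**2*sin(x) - 11*x**2*cos(x) + 22*x*sin(x) - 9*x*cos(x) + 9*sin(x) + 19*cos(x) + C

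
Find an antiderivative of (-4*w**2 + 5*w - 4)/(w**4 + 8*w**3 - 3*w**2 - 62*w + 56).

Factor the denominator: (w - 2)*(w - 1)*(w + 4)*(w + 7).
Partial-fraction decomposition: 235/(216*(w + 7)) - 44/(45*(w + 4)) + 3/(40*(w - 1)) - 5/(27*(w - 2)).
Integrate each term: A/(w−a) contributes A·log|w−a|.

-5*log(w - 2)/27 + 3*log(w - 1)/40 - 44*log(w + 4)/45 + 235*log(w + 7)/216 + C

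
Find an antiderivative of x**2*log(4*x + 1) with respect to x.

Use integration by parts with u = log(4*x + 1), dv = x**2 dx.
Then du = 4/(4*x + 1) dx and v = x**3/3.

x**3*log(4*x + 1)/3 - x**3/9 + x**2/24 - x/48 + log(4*x + 1)/192 + C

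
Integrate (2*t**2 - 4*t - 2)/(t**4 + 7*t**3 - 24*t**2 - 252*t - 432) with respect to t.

Factor the denominator: (t - 6)*(t + 3)*(t + 4)*(t + 6).
Partial-fraction decomposition: -47/(36*(t + 6)) + 23/(10*(t + 4)) - 28/(27*(t + 3)) + 23/(540*(t - 6)).
Integrate each term: A/(t−a) contributes A·log|t−a|.

23*log(t - 6)/540 - 28*log(t + 3)/27 + 23*log(t + 4)/10 - 47*log(t + 6)/36 + C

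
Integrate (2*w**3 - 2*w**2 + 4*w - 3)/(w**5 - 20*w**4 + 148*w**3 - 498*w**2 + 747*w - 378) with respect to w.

613*log(w - 7)/96 - 127*log(w - 6)/15 + 199*log(w - 3)/96 + log(w - 1)/120 - 15/(8*w - 24) + C

Factor the denominator: (w - 7)*(w - 6)*(w - 3)**2*(w - 1).
Partial-fraction decomposition: 1/(120*(w - 1)) + 199/(96*(w - 3)) + 15/(8*(w - 3)**2) - 127/(15*(w - 6)) + 613/(96*(w - 7)).
Integrate each term; A/(w−a) gives A·log|w−a|; A/(w−a)² gives −A/(w−a).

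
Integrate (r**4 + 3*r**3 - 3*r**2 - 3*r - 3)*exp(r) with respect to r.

Use integration by parts with u = r**4 + 3*r**3 - 3*r**2 - 3*r - 3, dv = exp(r) dr, so v = exp(r).
Apply parts 4 times (tabular method): alternate signs, differentiate u down to 0, integrate dv up.

(r**4 - r**3 - 3*r)*exp(r) + C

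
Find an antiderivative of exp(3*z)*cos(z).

exp(3*z)*sin(z)/10 + 3*exp(3*z)*cos(z)/10 + C

Let I denote the integral. Integrate by parts with u = cos(z), dv = exp(3*z) dz, so v = exp(3*z)/3: I = exp(3*z)*cos(z)/3 + (1/3)·∫ exp(3*z)*sin(z) dz.
Apply parts again with u = sin(z), dv = exp(3*z) dz: ∫ exp(3*z)*sin(z) dz = exp(3*z)*sin(z)/3 − (1/3)·I. Substituting back brings back I: I = exp(3*z)*sin(z)/9 + exp(3*z)*cos(z)/3 − (1/9)·I.
Solving for I: (1 + 1/9)·I equals the remaining terms, so I = (9/10)·(exp(3*z)*sin(z)/9 + exp(3*z)*cos(z)/3).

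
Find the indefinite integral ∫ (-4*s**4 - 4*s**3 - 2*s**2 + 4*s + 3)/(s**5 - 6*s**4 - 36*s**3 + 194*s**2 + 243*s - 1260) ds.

-1227*log(s - 7)/160 + 431*log(s - 4)/63 - 145*log(s - 3)/64 + 81*log(s + 3)/280 - 689*log(s + 5)/576 + C

Factor the denominator: (s - 7)*(s - 4)*(s - 3)*(s + 3)*(s + 5).
Partial-fraction decomposition: -689/(576*(s + 5)) + 81/(280*(s + 3)) - 145/(64*(s - 3)) + 431/(63*(s - 4)) - 1227/(160*(s - 7)).
Integrate each term: A/(s−a) contributes A·log|s−a|.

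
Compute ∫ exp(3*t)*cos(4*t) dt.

Let I denote the integral. Integrate by parts with u = cos(4*t), dv = exp(3*t) dt, so v = exp(3*t)/3: I = exp(3*t)*cos(4*t)/3 + (4/3)·∫ exp(3*t)*sin(4*t) dt.
Apply parts again with u = sin(4*t), dv = exp(3*t) dt: ∫ exp(3*t)*sin(4*t) dt = exp(3*t)*sin(4*t)/3 − (4/3)·I. Substituting back brings back I: I = 4*exp(3*t)*sin(4*t)/9 + exp(3*t)*cos(4*t)/3 − (16/9)·I.
Solving for I: (1 + 16/9)·I equals the remaining terms, so I = (9/25)·(4*exp(3*t)*sin(4*t)/9 + exp(3*t)*cos(4*t)/3).

4*exp(3*t)*sin(4*t)/25 + 3*exp(3*t)*cos(4*t)/25 + C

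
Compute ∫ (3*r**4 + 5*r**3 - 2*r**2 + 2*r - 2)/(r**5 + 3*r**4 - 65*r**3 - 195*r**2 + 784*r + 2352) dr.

736*log(r - 7)/385 - 177*log(r - 4)/308 + 41*log(r + 3)/140 - 203*log(r + 4)/132 + 2687*log(r + 7)/924 + C

Factor the denominator: (r - 7)*(r - 4)*(r + 3)*(r + 4)*(r + 7).
Partial-fraction decomposition: 2687/(924*(r + 7)) - 203/(132*(r + 4)) + 41/(140*(r + 3)) - 177/(308*(r - 4)) + 736/(385*(r - 7)).
Integrate each term: A/(r−a) contributes A·log|r−a|.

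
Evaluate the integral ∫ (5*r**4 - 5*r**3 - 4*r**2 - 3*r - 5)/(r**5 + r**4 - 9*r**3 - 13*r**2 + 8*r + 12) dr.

11*log(r - 3)/10 + log(r - 1)/3 + log(r + 1)/2 + 46*log(r + 2)/15 + 7/(r + 2) + C

Factor the denominator: (r - 3)*(r - 1)*(r + 1)*(r + 2)**2.
Partial-fraction decomposition: 46/(15*(r + 2)) - 7/(r + 2)**2 + 1/(2*(r + 1)) + 1/(3*(r - 1)) + 11/(10*(r - 3)).
Integrate each term; A/(r−a) gives A·log|r−a|; A/(r−a)² gives −A/(r−a).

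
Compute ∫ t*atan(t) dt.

t**2*atan(t)/2 - t/2 + atan(t)/2 + C

Use integration by parts with u = arctan(t), dv = t dt.
Then du = 1/(t**2 + 1) dt.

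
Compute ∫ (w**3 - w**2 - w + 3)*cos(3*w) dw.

w**3*sin(3*w)/3 - w**2*sin(3*w)/3 + w**2*cos(3*w)/3 - 5*w*sin(3*w)/9 - 2*w*cos(3*w)/9 + 29*sin(3*w)/27 - 5*cos(3*w)/27 + C

Use integration by parts with u = w**3 - w**2 - w + 3, dv = cos(3*w) dw, so v = sin(3*w)/3.
Apply parts 3 times (tabular method): alternate signs, differentiate u down to 0, integrate dv up.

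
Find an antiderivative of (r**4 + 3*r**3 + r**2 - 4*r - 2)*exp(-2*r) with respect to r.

(-4*r**4 - 20*r**3 - 34*r**2 - 18*r - 1)*exp(-2*r)/8 + C

Use integration by parts with u = r**4 + 3*r**3 + r**2 - 4*r - 2, dv = exp(-2*r) dr, so v = -exp(-2*r)/2.
Apply parts 4 times (tabular method): alternate signs, differentiate u down to 0, integrate dv up.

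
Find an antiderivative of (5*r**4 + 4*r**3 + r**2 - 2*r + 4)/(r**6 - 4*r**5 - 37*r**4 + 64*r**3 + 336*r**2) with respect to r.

-29*log(r)/3528 + 2236*log(r - 7)/2695 - 129*log(r - 4)/224 + 158*log(r + 3)/315 - 263*log(r + 4)/352 - 1/(84*r) + C

Factor the denominator: r**2*(r - 7)*(r - 4)*(r + 3)*(r + 4).
Partial-fraction decomposition: -263/(352*(r + 4)) + 158/(315*(r + 3)) - 129/(224*(r - 4)) + 2236/(2695*(r - 7)) - 29/(3528*r) + 1/(84*r**2).
Integrate each term; A/(r−a) gives A·log|r−a|; A/(r−a)² gives −A/(r−a).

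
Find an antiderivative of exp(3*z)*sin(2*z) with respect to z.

3*exp(3*z)*sin(2*z)/13 - 2*exp(3*z)*cos(2*z)/13 + C

Let I denote the integral. Integrate by parts with u = sin(2*z), dv = exp(3*z) dz, so v = exp(3*z)/3: I = exp(3*z)*sin(2*z)/3 − (2/3)·∫ exp(3*z)*cos(2*z) dz.
Apply parts again with u = cos(2*z), dv = exp(3*z) dz: ∫ exp(3*z)*cos(2*z) dz = exp(3*z)*cos(2*z)/3 + (2/3)·I. Substituting back brings back I: I = exp(3*z)*sin(2*z)/3 - 2*exp(3*z)*cos(2*z)/9 − (4/9)·I.
Solving for I: (1 + 4/9)·I equals the remaining terms, so I = (9/13)·(exp(3*z)*sin(2*z)/3 - 2*exp(3*z)*cos(2*z)/9).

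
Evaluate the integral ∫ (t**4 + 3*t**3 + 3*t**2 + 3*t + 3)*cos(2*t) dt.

t**4*sin(2*t)/2 + 3*t**3*sin(2*t)/2 + t**3*cos(2*t) + 9*t**2*cos(2*t)/4 - 3*t*sin(2*t)/4 + 3*sin(2*t)/2 - 3*cos(2*t)/8 + C

Use integration by parts with u = t**4 + 3*t**3 + 3*t**2 + 3*t + 3, dv = cos(2*t) dt, so v = sin(2*t)/2.
Apply parts 4 times (tabular method): alternate signs, differentiate u down to 0, integrate dv up.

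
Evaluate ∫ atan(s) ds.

s*atan(s) - log(s**2 + 1)/2 + C

Use integration by parts with u = arctan(s), dv = ds.
Then du = 1/(s**2 + 1) ds.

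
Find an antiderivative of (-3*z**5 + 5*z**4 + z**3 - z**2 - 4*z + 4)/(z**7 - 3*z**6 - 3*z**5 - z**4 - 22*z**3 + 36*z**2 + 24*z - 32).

Factor the denominator: (z - 4)*(z - 1)**2*(z + 1)*(z + 2)*(z**2 + 4).
Partial-fraction decomposition: (3*z - 50)/(50*(z**2 + 4)) + 11/(27*(z + 2)) - 7/(50*(z + 1)) - 1/(450*(z - 1)) - 1/(45*(z - 1)**2) - 439/(1350*(z - 4)).
Integrate each term; A/(z−a) gives A·log|z−a|; the (Bz+D)/(z²+p²) term gives a log and an atan.

-439*log(z - 4)/1350 - log(z - 1)/450 - 7*log(z + 1)/50 + 11*log(z + 2)/27 + 3*log(z**2 + 4)/100 - atan(z/2)/2 + 1/(45*z - 45) + C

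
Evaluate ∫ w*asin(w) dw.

Use integration by parts with u = arcsin(w), dv = w dw.
Then du = 1/sqrt(-w**2 + 1) dw.

w**2*asin(w)/2 + w*sqrt(-w**2 + 1)/4 - asin(w)/4 + C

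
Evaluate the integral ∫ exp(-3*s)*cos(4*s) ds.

Let I denote the integral. Integrate by parts with u = cos(4*s), dv = exp(-3*s) ds, so v = -exp(-3*s)/3: I = -exp(-3*s)*cos(4*s)/3 − (4/3)·∫ exp(-3*s)*sin(4*s) ds.
Apply parts again with u = sin(4*s), dv = exp(-3*s) ds: ∫ exp(-3*s)*sin(4*s) ds = -exp(-3*s)*sin(4*s)/3 + (4/3)·I. Substituting back brings back I: I = 4*exp(-3*s)*sin(4*s)/9 - exp(-3*s)*cos(4*s)/3 − (16/9)·I.
Solving for I: (1 + 16/9)·I equals the remaining terms, so I = (9/25)·(4*exp(-3*s)*sin(4*s)/9 - exp(-3*s)*cos(4*s)/3).

4*exp(-3*s)*sin(4*s)/25 - 3*exp(-3*s)*cos(4*s)/25 + C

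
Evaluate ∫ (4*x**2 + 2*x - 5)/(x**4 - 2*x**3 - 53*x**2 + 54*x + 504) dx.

Factor the denominator: (x - 7)*(x - 4)*(x + 3)*(x + 6).
Partial-fraction decomposition: -127/(390*(x + 6)) + 5/(42*(x + 3)) - 67/(210*(x - 4)) + 41/(78*(x - 7)).
Integrate each term: A/(x−a) contributes A·log|x−a|.

41*log(x - 7)/78 - 67*log(x - 4)/210 + 5*log(x + 3)/42 - 127*log(x + 6)/390 + C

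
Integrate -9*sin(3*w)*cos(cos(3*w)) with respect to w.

3*sin(cos(3*w)) + C

Let u = cos(3*w), so du = (-3*sin(3*w)) dw.
Rewriting, the integral becomes 3·∫ cos(u) du = 3·sin(u).
Substituting back, u = cos(3*w).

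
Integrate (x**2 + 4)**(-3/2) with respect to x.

x/(4*sqrt(x**2 + 4)) + C

Substitute x = 2·tan(θ), so dx = 2·sec(θ)^2 dθ and the radical becomes sqrt(x**2 + 4) = 2·sec(θ) by the Pythagorean identity.
Integrate the resulting trig expression in θ, then back-substitute tan(θ) = x/2, sec(θ) = sqrt(x**2 + 4)/2 (absorbing any constant into C).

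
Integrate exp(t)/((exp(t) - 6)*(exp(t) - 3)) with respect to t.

Let u = e^t, du = e^t dt.
The integral becomes ∫ du/((u-3)(u-6)); decompose into partial fractions.

log(exp(t) - 6)/3 - log(exp(t) - 3)/3 + C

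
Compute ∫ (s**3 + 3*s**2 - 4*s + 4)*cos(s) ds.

Use integration by parts with u = s**3 + 3*s**2 - 4*s + 4, dv = cos(s) ds, so v = sin(s).
Apply parts 3 times (tabular method): alternate signs, differentiate u down to 0, integrate dv up.

s**3*sin(s) + 3*s**2*sin(s) + 3*s**2*cos(s) - 10*s*sin(s) + 6*s*cos(s) - 2*sin(s) - 10*cos(s) + C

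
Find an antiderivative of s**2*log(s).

s**3*log(s)/3 - s**3/9 + C

Use integration by parts with u = log(s), dv = s**2 ds.
Then du = 1/s ds and v = s**3/3.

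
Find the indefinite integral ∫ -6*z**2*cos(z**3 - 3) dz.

-2*sin(z**3 - 3) + C

Let u = z**3 - 3, so du = (3*z**2) dz.
Rewriting, the integral becomes -2·∫ cos(u) du = -2·sin(u).
Substituting back, u = z**3 - 3.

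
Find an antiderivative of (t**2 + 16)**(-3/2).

Substitute t = 4·tan(θ), so dt = 4·sec(θ)^2 dθ and the radical becomes sqrt(t**2 + 16) = 4·sec(θ) by the Pythagorean identity.
Integrate the resulting trig expression in θ, then back-substitute tan(θ) = t/4, sec(θ) = sqrt(t**2 + 16)/4 (absorbing any constant into C).

t/(16*sqrt(t**2 + 16)) + C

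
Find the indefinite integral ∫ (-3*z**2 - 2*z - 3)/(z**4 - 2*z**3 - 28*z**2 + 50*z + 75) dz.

-11*log(z - 5)/15 + 9*log(z - 3)/16 - log(z + 1)/24 + 17*log(z + 5)/80 + C

Factor the denominator: (z - 5)*(z - 3)*(z + 1)*(z + 5).
Partial-fraction decomposition: 17/(80*(z + 5)) - 1/(24*(z + 1)) + 9/(16*(z - 3)) - 11/(15*(z - 5)).
Integrate each term: A/(z−a) contributes A·log|z−a|.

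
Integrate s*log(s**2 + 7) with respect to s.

Let u = s**2 + 7, so du = (2*s) ds.
The integral becomes (1/2)·∫ log(u) du; integrate by parts with u′=log(u), dv′=du.

s**2*log(s**2 + 7)/2 - s**2/2 + 7*log(s**2 + 7)/2 + C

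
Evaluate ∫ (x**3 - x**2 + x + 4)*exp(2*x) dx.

(4*x**3 - 10*x**2 + 14*x + 9)*exp(2*x)/8 + C

Use integration by parts with u = x**3 - x**2 + x + 4, dv = exp(2*x) dx, so v = exp(2*x)/2.
Apply parts 3 times (tabular method): alternate signs, differentiate u down to 0, integrate dv up.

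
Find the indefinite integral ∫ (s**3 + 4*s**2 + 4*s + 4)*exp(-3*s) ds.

(-9*s**3 - 45*s**2 - 66*s - 58)*exp(-3*s)/27 + C

Use integration by parts with u = s**3 + 4*s**2 + 4*s + 4, dv = exp(-3*s) ds, so v = -exp(-3*s)/3.
Apply parts 3 times (tabular method): alternate signs, differentiate u down to 0, integrate dv up.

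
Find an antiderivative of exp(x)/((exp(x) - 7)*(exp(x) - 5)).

log(exp(x) - 7)/2 - log(exp(x) - 5)/2 + C

Let u = e^x, du = e^x dx.
The integral becomes ∫ du/((u-7)(u-5)); decompose into partial fractions.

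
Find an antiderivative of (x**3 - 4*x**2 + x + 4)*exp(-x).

(-x**3 + x**2 + x - 3)*exp(-x) + C

Use integration by parts with u = x**3 - 4*x**2 + x + 4, dv = exp(-x) dx, so v = -exp(-x).
Apply parts 3 times (tabular method): alternate signs, differentiate u down to 0, integrate dv up.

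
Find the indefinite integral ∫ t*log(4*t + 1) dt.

Use integration by parts with u = log(4*t + 1), dv = t dt.
Then du = 4/(4*t + 1) dt and v = t**2/2.

t**2*log(4*t + 1)/2 - t**2/4 + t/8 - log(4*t + 1)/32 + C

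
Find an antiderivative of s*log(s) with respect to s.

s**2*log(s)/2 - s**2/4 + C

Use integration by parts with u = log(s), dv = s ds.
Then du = 1/s ds and v = s**2/2.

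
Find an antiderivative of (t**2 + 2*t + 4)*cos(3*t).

t**2*sin(3*t)/3 + 2*t*sin(3*t)/3 + 2*t*cos(3*t)/9 + 34*sin(3*t)/27 + 2*cos(3*t)/9 + C

Use integration by parts with u = t**2 + 2*t + 4, dv = cos(3*t) dt, so v = sin(3*t)/3.
Apply parts 2 times (tabular method): alternate signs, differentiate u down to 0, integrate dv up.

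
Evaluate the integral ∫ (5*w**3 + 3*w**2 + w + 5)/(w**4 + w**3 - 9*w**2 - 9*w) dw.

Factor the denominator: w*(w - 3)*(w + 1)*(w + 3).
Partial-fraction decomposition: 53/(18*(w + 3)) + 1/(4*(w + 1)) + 85/(36*(w - 3)) - 5/(9*w).
Integrate each term: A/(w−a) contributes A·log|w−a|.

-5*log(w)/9 + 85*log(w - 3)/36 + log(w + 1)/4 + 53*log(w + 3)/18 + C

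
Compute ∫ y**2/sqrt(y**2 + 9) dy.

Substitute y = 3·tan(θ), so dy = 3·sec(θ)^2 dθ and the radical becomes sqrt(y**2 + 9) = 3·sec(θ) by the Pythagorean identity.
Integrate the resulting trig expression in θ, then back-substitute tan(θ) = y/3, sec(θ) = sqrt(y**2 + 9)/3 (absorbing any constant into C).

y*sqrt(y**2 + 9)/2 - 9*log(y + sqrt(y**2 + 9))/2 + C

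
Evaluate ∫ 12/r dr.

Let u = r**3, so du = (3*r**2) dr.
Rewriting, the integral becomes 4·∫ 1/u du = 4·log(u).
Substituting back, u = r**3.

12*log(r) + C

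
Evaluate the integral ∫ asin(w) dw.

Use integration by parts with u = arcsin(w), dv = dw.
Then du = 1/sqrt(-w**2 + 1) dw.

w*asin(w) + sqrt(-w**2 + 1) + C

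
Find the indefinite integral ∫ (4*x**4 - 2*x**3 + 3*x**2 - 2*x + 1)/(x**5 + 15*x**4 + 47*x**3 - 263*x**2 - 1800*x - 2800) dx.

193*log(x - 5)/810 + 7871*log(x + 4)/81 - 709*log(x + 5)/5 + 871*log(x + 7)/18 + 403/(9*x + 36) + C

Factor the denominator: (x - 5)*(x + 4)**2*(x + 5)*(x + 7).
Partial-fraction decomposition: 871/(18*(x + 7)) - 709/(5*(x + 5)) + 7871/(81*(x + 4)) - 403/(9*(x + 4)**2) + 193/(810*(x - 5)).
Integrate each term; A/(x−a) gives A·log|x−a|; A/(x−a)² gives −A/(x−a).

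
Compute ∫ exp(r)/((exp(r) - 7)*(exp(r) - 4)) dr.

log(exp(r) - 7)/3 - log(exp(r) - 4)/3 + C

Let u = e^r, du = e^r dr.
The integral becomes ∫ du/((u-4)(u-7)); decompose into partial fractions.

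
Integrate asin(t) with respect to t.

Use integration by parts with u = arcsin(t), dv = dt.
Then du = 1/sqrt(-t**2 + 1) dt.

t*asin(t) + sqrt(-t**2 + 1) + C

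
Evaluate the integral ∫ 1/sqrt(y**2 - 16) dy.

Substitute y = 4·sec(θ), so dy = 4·sec(θ)*tan(θ) dθ and the radical becomes sqrt(y**2 - 16) = 4·tan(θ) by the Pythagorean identity.
Integrate the resulting trig expression in θ, then back-substitute sec(θ) = y/4, tan(θ) = sqrt(y**2 - 16)/4 (absorbing any constant into C).

log(y + sqrt(y**2 - 16)) + C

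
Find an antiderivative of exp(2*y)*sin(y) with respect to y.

Let I denote the integral. Integrate by parts with u = sin(y), dv = exp(2*y) dy, so v = exp(2*y)/2: I = exp(2*y)*sin(y)/2 − (1/2)·∫ exp(2*y)*cos(y) dy.
Apply parts again with u = cos(y), dv = exp(2*y) dy: ∫ exp(2*y)*cos(y) dy = exp(2*y)*cos(y)/2 + (1/2)·I. Substituting back brings back I: I = exp(2*y)*sin(y)/2 - exp(2*y)*cos(y)/4 − (1/4)·I.
Solving for I: (1 + 1/4)·I equals the remaining terms, so I = (4/5)·(exp(2*y)*sin(y)/2 - exp(2*y)*cos(y)/4).

2*exp(2*y)*sin(y)/5 - exp(2*y)*cos(y)/5 + C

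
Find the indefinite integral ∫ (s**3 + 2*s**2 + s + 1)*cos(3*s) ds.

Use integration by parts with u = s**3 + 2*s**2 + s + 1, dv = cos(3*s) ds, so v = sin(3*s)/3.
Apply parts 3 times (tabular method): alternate signs, differentiate u down to 0, integrate dv up.

s**3*sin(3*s)/3 + 2*s**2*sin(3*s)/3 + s**2*cos(3*s)/3 + s*sin(3*s)/9 + 4*s*cos(3*s)/9 + 5*sin(3*s)/27 + cos(3*s)/27 + C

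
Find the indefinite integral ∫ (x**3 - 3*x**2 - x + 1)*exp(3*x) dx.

(9*x**3 - 36*x**2 + 15*x + 4)*exp(3*x)/27 + C

Use integration by parts with u = x**3 - 3*x**2 - x + 1, dv = exp(3*x) dx, so v = exp(3*x)/3.
Apply parts 3 times (tabular method): alternate signs, differentiate u down to 0, integrate dv up.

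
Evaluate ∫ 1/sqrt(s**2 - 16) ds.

Substitute s = 4·sec(θ), so ds = 4·sec(θ)*tan(θ) dθ and the radical becomes sqrt(s**2 - 16) = 4·tan(θ) by the Pythagorean identity.
Integrate the resulting trig expression in θ, then back-substitute sec(θ) = s/4, tan(θ) = sqrt(s**2 - 16)/4 (absorbing any constant into C).

log(s + sqrt(s**2 - 16)) + C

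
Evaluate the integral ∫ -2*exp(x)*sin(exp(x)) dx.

2*cos(exp(x)) + C

Let u = exp(x), so du = (exp(x)) dx.
Rewriting, the integral becomes -2·∫ sin(u) du = -2·-cos(u).
Substituting back, u = exp(x).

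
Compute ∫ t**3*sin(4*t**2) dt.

-t**2*cos(4*t**2)/8 + sin(4*t**2)/32 + C

Let u = t², du = 2t dt; rewrite as (1/2)∫ u^1·sin(4u) du.
Now integrate by parts 1 time.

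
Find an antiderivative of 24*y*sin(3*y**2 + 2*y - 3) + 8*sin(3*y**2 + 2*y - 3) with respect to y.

-4*cos(3*y**2 + 2*y - 3) + C

Let u = 3*y**2 + 2*y - 3, so du = (6*y + 2) dy.
Rewriting, the integral becomes 4·∫ sin(u) du = 4·-cos(u).
Substituting back, u = 3*y**2 + 2*y - 3.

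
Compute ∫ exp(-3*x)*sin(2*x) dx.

-3*exp(-3*x)*sin(2*x)/13 - 2*exp(-3*x)*cos(2*x)/13 + C

Let I denote the integral. Integrate by parts with u = sin(2*x), dv = exp(-3*x) dx, so v = -exp(-3*x)/3: I = -exp(-3*x)*sin(2*x)/3 + (2/3)·∫ exp(-3*x)*cos(2*x) dx.
Apply parts again with u = cos(2*x), dv = exp(-3*x) dx: ∫ exp(-3*x)*cos(2*x) dx = -exp(-3*x)*cos(2*x)/3 − (2/3)·I. Substituting back brings back I: I = -exp(-3*x)*sin(2*x)/3 - 2*exp(-3*x)*cos(2*x)/9 − (4/9)·I.
Solving for I: (1 + 4/9)·I equals the remaining terms, so I = (9/13)·(-exp(-3*x)*sin(2*x)/3 - 2*exp(-3*x)*cos(2*x)/9).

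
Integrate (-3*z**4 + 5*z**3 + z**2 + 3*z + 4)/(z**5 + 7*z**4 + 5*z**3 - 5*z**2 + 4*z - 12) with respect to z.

5*log(z - 1)/21 + 43*log(z + 2)/30 - 2473*log(z + 6)/518 + 19*log(z**2 + 1)/370 - 3*atan(z)/185 + C

Factor the denominator: (z - 1)*(z + 2)*(z + 6)*(z**2 + 1).
Partial-fraction decomposition: (19*z - 3)/(185*(z**2 + 1)) - 2473/(518*(z + 6)) + 43/(30*(z + 2)) + 5/(21*(z - 1)).
Integrate each term; A/(z−a) gives A·log|z−a|; the (Bz+D)/(z²+p²) term gives a log and an atan.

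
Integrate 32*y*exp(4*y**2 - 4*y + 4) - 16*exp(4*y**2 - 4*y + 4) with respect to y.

4*exp(4*y**2 - 4*y + 4) + C

Let u = 4*y**2 - 4*y + 4, so du = (8*y - 4) dy.
Rewriting, the integral becomes 4·∫ e^u du = 4·e^u.
Substituting back, u = 4*y**2 - 4*y + 4.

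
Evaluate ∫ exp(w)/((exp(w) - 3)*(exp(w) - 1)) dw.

Let u = e^w, du = e^w dw.
The integral becomes ∫ du/((u-1)(u-3)); decompose into partial fractions.

log(exp(w) - 3)/2 - log(exp(w) - 1)/2 + C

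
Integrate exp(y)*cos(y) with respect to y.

exp(y)*sin(y)/2 + exp(y)*cos(y)/2 + C

Let I denote the integral. Integrate by parts with u = cos(y), dv = exp(y) dy, so v = exp(y): I = exp(y)*cos(y) + ∫ exp(y)*sin(y) dy.
Apply parts again with u = sin(y), dv = exp(y) dy: ∫ exp(y)*sin(y) dy = exp(y)*sin(y) − I. Substituting back brings back I: I = exp(y)*sin(y) + exp(y)*cos(y) − I.
Solving for I: (1 + 1)·I equals the remaining terms, so I = (1/2)·(exp(y)*sin(y) + exp(y)*cos(y)).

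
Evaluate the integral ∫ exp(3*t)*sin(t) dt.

Let I denote the integral. Integrate by parts with u = sin(t), dv = exp(3*t) dt, so v = exp(3*t)/3: I = exp(3*t)*sin(t)/3 − (1/3)·∫ exp(3*t)*cos(t) dt.
Apply parts again with u = cos(t), dv = exp(3*t) dt: ∫ exp(3*t)*cos(t) dt = exp(3*t)*cos(t)/3 + (1/3)·I. Substituting back brings back I: I = exp(3*t)*sin(t)/3 - exp(3*t)*cos(t)/9 − (1/9)·I.
Solving for I: (1 + 1/9)·I equals the remaining terms, so I = (9/10)·(exp(3*t)*sin(t)/3 - exp(3*t)*cos(t)/9).

3*exp(3*t)*sin(t)/10 - exp(3*t)*cos(t)/10 + C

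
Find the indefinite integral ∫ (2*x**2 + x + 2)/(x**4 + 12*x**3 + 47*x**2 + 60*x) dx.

Factor the denominator: x*(x + 3)*(x + 4)*(x + 5).
Partial-fraction decomposition: -47/(10*(x + 5)) + 15/(2*(x + 4)) - 17/(6*(x + 3)) + 1/(30*x).
Integrate each term: A/(x−a) contributes A·log|x−a|.

log(x)/30 - 17*log(x + 3)/6 + 15*log(x + 4)/2 - 47*log(x + 5)/10 + C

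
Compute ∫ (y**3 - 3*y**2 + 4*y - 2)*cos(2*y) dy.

Use integration by parts with u = y**3 - 3*y**2 + 4*y - 2, dv = cos(2*y) dy, so v = sin(2*y)/2.
Apply parts 3 times (tabular method): alternate signs, differentiate u down to 0, integrate dv up.

y**3*sin(2*y)/2 - 3*y**2*sin(2*y)/2 + 3*y**2*cos(2*y)/4 + 5*y*sin(2*y)/4 - 3*y*cos(2*y)/2 - sin(2*y)/4 + 5*cos(2*y)/8 + C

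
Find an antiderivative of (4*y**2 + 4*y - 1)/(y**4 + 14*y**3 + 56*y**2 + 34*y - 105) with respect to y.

7*log(y - 1)/192 - 23*log(y + 3)/32 + 79*log(y + 5)/24 - 167*log(y + 7)/64 + C

Factor the denominator: (y - 1)*(y + 3)*(y + 5)*(y + 7).
Partial-fraction decomposition: -167/(64*(y + 7)) + 79/(24*(y + 5)) - 23/(32*(y + 3)) + 7/(192*(y - 1)).
Integrate each term: A/(y−a) contributes A·log|y−a|.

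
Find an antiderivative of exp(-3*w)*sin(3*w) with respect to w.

Let I denote the integral. Integrate by parts with u = sin(3*w), dv = exp(-3*w) dw, so v = -exp(-3*w)/3: I = -exp(-3*w)*sin(3*w)/3 + ∫ exp(-3*w)*cos(3*w) dw.
Apply parts again with u = cos(3*w), dv = exp(-3*w) dw: ∫ exp(-3*w)*cos(3*w) dw = -exp(-3*w)*cos(3*w)/3 − I. Substituting back brings back I: I = -exp(-3*w)*sin(3*w)/3 - exp(-3*w)*cos(3*w)/3 − I.
Solving for I: (1 + 1)·I equals the remaining terms, so I = (1/2)·(-exp(-3*w)*sin(3*w)/3 - exp(-3*w)*cos(3*w)/3).

-exp(-3*w)*sin(3*w)/6 - exp(-3*w)*cos(3*w)/6 + C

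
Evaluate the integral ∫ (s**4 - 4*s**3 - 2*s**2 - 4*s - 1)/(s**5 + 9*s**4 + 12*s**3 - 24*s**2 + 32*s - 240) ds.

Factor the denominator: (s - 2)*(s + 5)*(s + 6)*(s**2 + 4).
Partial-fraction decomposition: -(311*s + 504)/(2320*(s**2 + 4)) + 2111/(320*(s + 6)) - 1094/(203*(s + 5)) - 33/(448*(s - 2)).
Integrate each term; A/(s−a) gives A·log|s−a|; the (Bs+D)/(s²+p²) term gives a log and an atan.

-33*log(s - 2)/448 - 1094*log(s + 5)/203 + 2111*log(s + 6)/320 - 311*log(s**2 + 4)/4640 - 63*atan(s/2)/580 + C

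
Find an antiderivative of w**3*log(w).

w**4*log(w)/4 - w**4/16 + C

Use integration by parts with u = log(w), dv = w**3 dw.
Then du = 1/w dw and v = w**4/4.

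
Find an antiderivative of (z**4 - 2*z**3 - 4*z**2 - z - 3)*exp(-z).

Use integration by parts with u = z**4 - 2*z**3 - 4*z**2 - z - 3, dv = exp(-z) dz, so v = -exp(-z).
Apply parts 4 times (tabular method): alternate signs, differentiate u down to 0, integrate dv up.

(-z**4 - 2*z**3 - 2*z**2 - 3*z)*exp(-z) + C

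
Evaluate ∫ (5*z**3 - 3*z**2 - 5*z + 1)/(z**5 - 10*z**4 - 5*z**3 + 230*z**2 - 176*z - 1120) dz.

767*log(z - 7)/297 - 263*log(z - 5)/63 + 253*log(z - 4)/144 + 41*log(z + 2)/756 - 347*log(z + 4)/1584 + C

Factor the denominator: (z - 7)*(z - 5)*(z - 4)*(z + 2)*(z + 4).
Partial-fraction decomposition: -347/(1584*(z + 4)) + 41/(756*(z + 2)) + 253/(144*(z - 4)) - 263/(63*(z - 5)) + 767/(297*(z - 7)).
Integrate each term: A/(z−a) contributes A·log|z−a|.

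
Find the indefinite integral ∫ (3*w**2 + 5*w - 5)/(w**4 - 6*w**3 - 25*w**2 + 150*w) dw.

-log(w)/30 + 133*log(w - 6)/66 - 19*log(w - 5)/10 - 9*log(w + 5)/110 + C

Factor the denominator: w*(w - 6)*(w - 5)*(w + 5).
Partial-fraction decomposition: -9/(110*(w + 5)) - 19/(10*(w - 5)) + 133/(66*(w - 6)) - 1/(30*w).
Integrate each term: A/(w−a) contributes A·log|w−a|.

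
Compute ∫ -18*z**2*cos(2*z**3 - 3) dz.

-3*sin(2*z**3 - 3) + C

Let u = 2*z**3 - 3, so du = (6*z**2) dz.
Rewriting, the integral becomes -3·∫ cos(u) du = -3·sin(u).
Substituting back, u = 2*z**3 - 3.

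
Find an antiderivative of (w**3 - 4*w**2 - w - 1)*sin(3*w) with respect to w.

-w**3*cos(3*w)/3 + w**2*sin(3*w)/3 + 4*w**2*cos(3*w)/3 - 8*w*sin(3*w)/9 + 5*w*cos(3*w)/9 - 5*sin(3*w)/27 + cos(3*w)/27 + C

Use integration by parts with u = w**3 - 4*w**2 - w - 1, dv = sin(3*w) dw, so v = -cos(3*w)/3.
Apply parts 3 times (tabular method): alternate signs, differentiate u down to 0, integrate dv up.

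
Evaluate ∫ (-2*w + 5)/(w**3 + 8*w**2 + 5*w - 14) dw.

Factor the denominator: (w - 1)*(w + 2)*(w + 7).
Partial-fraction decomposition: 19/(40*(w + 7)) - 3/(5*(w + 2)) + 1/(8*(w - 1)).
Integrate each term: A/(w−a) contributes A·log|w−a|.

log(w - 1)/8 - 3*log(w + 2)/5 + 19*log(w + 7)/40 + C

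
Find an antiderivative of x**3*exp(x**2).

(x**2 - 1)*exp(x**2)/2 + C

Let u = x², du = 2x dx; rewrite as (1/2)∫ u^1·exp(1u) du.
Now integrate by parts 1 time.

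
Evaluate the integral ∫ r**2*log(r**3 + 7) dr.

r**3*log(r**3 + 7)/3 - r**3/3 + 7*log(r**3 + 7)/3 + C

Let u = r**3 + 7, so du = (3*r**2) dr.
The integral becomes (1/3)·∫ log(u) du; integrate by parts with u′=log(u), dv′=du.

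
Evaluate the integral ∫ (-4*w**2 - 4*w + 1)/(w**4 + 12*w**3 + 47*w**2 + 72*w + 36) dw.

log(w + 1)/10 + 7*log(w + 2)/4 - 23*log(w + 3)/6 + 119*log(w + 6)/60 + C

Factor the denominator: (w + 1)*(w + 2)*(w + 3)*(w + 6).
Partial-fraction decomposition: 119/(60*(w + 6)) - 23/(6*(w + 3)) + 7/(4*(w + 2)) + 1/(10*(w + 1)).
Integrate each term: A/(w−a) contributes A·log|w−a|.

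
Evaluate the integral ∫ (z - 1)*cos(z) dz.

z*sin(z) - sin(z) + cos(z) + C

Use integration by parts with u = z - 1, dv = cos(z) dz, so v = sin(z).
Apply parts 1 times (tabular method): alternate signs, differentiate u down to 0, integrate dv up.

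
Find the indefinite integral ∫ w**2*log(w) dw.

Use integration by parts with u = log(w), dv = w**2 dw.
Then du = 1/w dw and v = w**3/3.

w**3*log(w)/3 - w**3/9 + C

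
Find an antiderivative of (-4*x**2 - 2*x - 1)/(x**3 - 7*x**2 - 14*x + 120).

Factor the denominator: (x - 6)*(x - 5)*(x + 4).
Partial-fraction decomposition: -19/(30*(x + 4)) + 37/(3*(x - 5)) - 157/(10*(x - 6)).
Integrate each term: A/(x−a) contributes A·log|x−a|.

-157*log(x - 6)/10 + 37*log(x - 5)/3 - 19*log(x + 4)/30 + C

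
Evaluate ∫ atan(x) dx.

x*atan(x) - log(x**2 + 1)/2 + C

Use integration by parts with u = arctan(x), dv = dx.
Then du = 1/(x**2 + 1) dx.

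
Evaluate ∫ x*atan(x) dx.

x**2*atan(x)/2 - x/2 + atan(x)/2 + C

Use integration by parts with u = arctan(x), dv = x dx.
Then du = 1/(x**2 + 1) dx.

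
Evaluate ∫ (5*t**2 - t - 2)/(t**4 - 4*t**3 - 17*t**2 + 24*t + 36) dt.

43*log(t - 6)/63 - 4*log(t - 2)/15 + 2*log(t + 1)/21 - 23*log(t + 3)/45 + C

Factor the denominator: (t - 6)*(t - 2)*(t + 1)*(t + 3).
Partial-fraction decomposition: -23/(45*(t + 3)) + 2/(21*(t + 1)) - 4/(15*(t - 2)) + 43/(63*(t - 6)).
Integrate each term: A/(t−a) contributes A·log|t−a|.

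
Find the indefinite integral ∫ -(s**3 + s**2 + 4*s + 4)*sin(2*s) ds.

s**3*cos(2*s)/2 - 3*s**2*sin(2*s)/4 + s**2*cos(2*s)/2 - s*sin(2*s)/2 + 5*s*cos(2*s)/4 - 5*sin(2*s)/8 + 7*cos(2*s)/4 + C

Use integration by parts with u = s**3 + s**2 + 4*s + 4, dv = -sin(2*s) ds, so v = cos(2*s)/2.
Apply parts 3 times (tabular method): alternate signs, differentiate u down to 0, integrate dv up.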